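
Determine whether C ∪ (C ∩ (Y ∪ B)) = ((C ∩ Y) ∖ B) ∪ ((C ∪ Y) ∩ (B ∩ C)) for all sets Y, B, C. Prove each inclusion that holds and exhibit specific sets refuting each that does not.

Forward inclusion. This inclusion fails. Take Y = ∅, B = ∅, C = {1}; then 1 ∈ C ∪ (C ∩ (Y ∪ B)) but 1 ∉ ((C ∩ Y) ∖ B) ∪ ((C ∪ Y) ∩ (B ∩ C)).

Reverse inclusion. Let x ∈ ((C ∩ Y) ∖ B) ∪ ((C ∪ Y) ∩ (B ∩ C)). Then either x ∈ Y ∩ C and x ∉ B; or x ∈ B ∩ C and x ∉ Y; or x ∈ Y ∩ B ∩ C. In each case x ∈ C ∪ (C ∩ (Y ∪ B)), so ((C ∩ Y) ∖ B) ∪ ((C ∪ Y) ∩ (B ∩ C)) ⊆ C ∪ (C ∩ (Y ∪ B)).

(⊆) fails; (⊇) holds.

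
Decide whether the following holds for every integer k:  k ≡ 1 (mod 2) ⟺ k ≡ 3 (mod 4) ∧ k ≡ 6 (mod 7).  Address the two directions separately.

(→) This fails: k = 1 gives 1 ≡ 1 (mod 2) but 1 ≡ 1 (mod 4), so the conjunction on the right does not hold.

(←) Conversely, if k ≡ 3 (mod 4) and k ≡ 6 (mod 7), then by the Chinese remainder theorem k ≡ 27 (mod 28). Since 27 ≡ 1 (mod 2) and 2 ∣ 28, we get k ≡ 1 (mod 2).

Only the reverse direction holds.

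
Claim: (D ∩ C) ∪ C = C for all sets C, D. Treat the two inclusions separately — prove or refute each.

The two sets are equal.

(⟸) Let x ∈ C. Then either x ∈ C and x ∉ D; or x ∈ C ∩ D. In each case x ∈ (D ∩ C) ∪ C, so C ⊆ (D ∩ C) ∪ C.

(⟹) Let x ∈ (D ∩ C) ∪ C. Then either x ∈ C and x ∉ D; or x ∈ C ∩ D. In each case x ∈ C, so (D ∩ C) ∪ C ⊆ C.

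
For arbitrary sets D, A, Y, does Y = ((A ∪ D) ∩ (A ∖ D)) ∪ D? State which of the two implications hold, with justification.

(⟹) This inclusion fails. Take D = ∅, A = ∅, Y = {1}; then 1 ∈ Y but 1 ∉ ((A ∪ D) ∩ (A ∖ D)) ∪ D.

(⟸) This inclusion fails. Take D = {1}, A = ∅, Y = ∅; then 1 ∈ ((A ∪ D) ∩ (A ∖ D)) ∪ D but 1 ∉ Y.

Neither inclusion holds.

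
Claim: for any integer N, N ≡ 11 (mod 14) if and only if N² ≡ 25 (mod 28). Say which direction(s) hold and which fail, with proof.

(→) This fails: take N = 11. Then 11 ≡ 11 (mod 14), but 11² = 121 ≡ 9 (mod 28), not 25.

(←) This fails: take N = 5. Then 5² = 25 ≡ 25 (mod 28), yet 5 ≡ 5 (mod 14), not 11.

Neither direction holds.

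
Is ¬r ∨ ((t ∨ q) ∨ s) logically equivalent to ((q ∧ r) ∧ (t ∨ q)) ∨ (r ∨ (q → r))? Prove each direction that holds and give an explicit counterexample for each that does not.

[⇒] This fails. Under s = F, r = F, q = T, t = F, the left side is true but the right side is false.

[⇐] This fails. Under s = F, r = T, q = F, t = F, the left side is false but the right side is true.

Both directions fail.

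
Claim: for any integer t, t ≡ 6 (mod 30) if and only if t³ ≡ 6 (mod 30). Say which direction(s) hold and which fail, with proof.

(⇐) Suppose t³ ≡ 6 (mod 30). The only residue r in {0, …, 29} with r³ ≡ 6 (mod 30) is r = 6, so t ≡ 6 (mod 30).

(⇒) Suppose t ≡ 6 (mod 30). Write t = 30j + 6. Then (30j + 6)³ = 27000j³ + 16200j² + 3240j + 216 = 30(900j³ + 540j² + 108j + 7) + 6, so t³ ≡ 6 (mod 30).

Both directions hold.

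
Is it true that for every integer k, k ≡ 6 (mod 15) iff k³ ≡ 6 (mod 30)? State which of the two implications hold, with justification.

Only the reverse direction holds.

[⇐] The residues r modulo 30 with r³ ≡ 6 (mod 30) are exactly {6}, and each is ≡ 6 (mod 15).

[⇒] This fails: take k = 21. Then 21 ≡ 6 (mod 15), but 21³ = 9261 ≡ 21 (mod 30), not 6.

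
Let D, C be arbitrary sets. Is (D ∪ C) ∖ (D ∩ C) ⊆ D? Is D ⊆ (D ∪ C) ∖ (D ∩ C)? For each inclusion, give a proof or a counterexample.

Forward inclusion. This inclusion fails. Take D = ∅, C = {1}; then 1 ∈ (D ∪ C) ∖ (D ∩ C) but 1 ∉ D.

Reverse inclusion. This inclusion fails. Take D = {1}, C = {1}; then 1 ∈ D but 1 ∉ (D ∪ C) ∖ (D ∩ C).

(⊆) fails and (⊇) fails.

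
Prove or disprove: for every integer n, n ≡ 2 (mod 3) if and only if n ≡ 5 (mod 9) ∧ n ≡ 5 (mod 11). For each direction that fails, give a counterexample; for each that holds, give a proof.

(⇒) fails; (⇐) holds.

(⟸) If n ≡ 5 (mod 9) and n ≡ 5 (mod 11), then by the Chinese remainder theorem n ≡ 5 (mod 99). Since 5 ≡ 2 (mod 3) and 3 ∣ 99, we get n ≡ 2 (mod 3).

(⟹) This fails: n = 2 gives 2 ≡ 2 (mod 3) but 2 ≡ 2 (mod 9), so the conjunction on the right does not hold.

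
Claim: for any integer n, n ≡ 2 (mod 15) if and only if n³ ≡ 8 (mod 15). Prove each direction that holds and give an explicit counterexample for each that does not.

(⇒) Suppose n ≡ 2 (mod 15). Write n = 15j + 2. Then (15j + 2)³ = 3375j³ + 1350j² + 180j + 8 = 15(225j³ + 90j² + 12j) + 8, so n³ ≡ 8 (mod 15).

(⇐) Conversely, suppose n³ ≡ 8 (mod 15). The only residue r in {0, …, 14} with r³ ≡ 8 (mod 15) is r = 2, so n ≡ 2 (mod 15).

Equivalent; both directions hold.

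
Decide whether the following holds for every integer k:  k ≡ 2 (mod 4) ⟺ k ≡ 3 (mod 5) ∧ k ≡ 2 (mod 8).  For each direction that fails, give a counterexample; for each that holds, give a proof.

(⇒) This fails: k = 2 gives 2 ≡ 2 (mod 4) but 2 ≡ 2 (mod 5), so the conjunction on the right does not hold.

(⇐) Conversely, if k ≡ 3 (mod 5) and k ≡ 2 (mod 8), then by the Chinese remainder theorem k ≡ 18 (mod 40). Since 18 ≡ 2 (mod 4) and 4 ∣ 40, we get k ≡ 2 (mod 4).

Only the reverse direction holds.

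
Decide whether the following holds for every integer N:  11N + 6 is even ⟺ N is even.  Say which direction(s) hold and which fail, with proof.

Both directions hold; the statement is true.

(→) Suppose 11N + 6 is even. Since 11 is odd, 11N and N have the same parity, so 11N + 6 ≡ N + 6 (mod 2). As 6 is even, 11N + 6 is even exactly when N is even. Thus N is even.

(←) Conversely, suppose N is even; write N = 2j. Then 11N + 6 = 11·(2j) + 6 = 2·11j + 6, which is even.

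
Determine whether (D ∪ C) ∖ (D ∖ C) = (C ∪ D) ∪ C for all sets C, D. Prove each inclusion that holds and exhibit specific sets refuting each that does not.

Only the forward inclusion holds.

Forward inclusion. Let x ∈ (D ∪ C) ∖ (D ∖ C). Then either x ∈ C and x ∉ D; or x ∈ C ∩ D. In each case x ∈ (C ∪ D) ∪ C, so (D ∪ C) ∖ (D ∖ C) ⊆ (C ∪ D) ∪ C.

Reverse inclusion. This inclusion fails. Take C = ∅, D = {1}; then 1 ∈ (C ∪ D) ∪ C but 1 ∉ (D ∪ C) ∖ (D ∖ C).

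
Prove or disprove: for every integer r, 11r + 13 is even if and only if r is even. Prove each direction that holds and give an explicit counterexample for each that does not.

Neither implication holds.

Forward direction. This fails: r = 5 gives 11r + 13 = 68, which is even, but 5 is odd, not even.

Converse. This also fails: r = 4 is even, but 11r + 13 = 57 is odd, not even.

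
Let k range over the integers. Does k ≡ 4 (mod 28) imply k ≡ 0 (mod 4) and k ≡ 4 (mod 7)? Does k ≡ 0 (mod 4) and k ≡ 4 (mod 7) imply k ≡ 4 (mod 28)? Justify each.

Both directions hold.

(⇒) Suppose k ≡ 4 (mod 28); write k = 28j + 4. Since 4 ∣ 28, reducing mod 4 gives k ≡ 4 ≡ 0 (mod 4); since 7 ∣ 28, reducing mod 7 gives k ≡ 4 (mod 7).

(⇐) Conversely, if k ≡ 0 (mod 4) and k ≡ 4 (mod 7), then by the Chinese remainder theorem k ≡ 4 (mod 28). This is exactly k ≡ 4 (mod 28).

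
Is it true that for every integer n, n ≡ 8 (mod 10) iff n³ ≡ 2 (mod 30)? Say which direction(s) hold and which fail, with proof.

[⇒] This fails: take n = 18. Then 18 ≡ 8 (mod 10), but 18³ = 5832 ≡ 12 (mod 30), not 2.

[⇐] Conversely, the residues r modulo 30 with r³ ≡ 2 (mod 30) are exactly {8}, and each is ≡ 8 (mod 10).

Only the converse holds.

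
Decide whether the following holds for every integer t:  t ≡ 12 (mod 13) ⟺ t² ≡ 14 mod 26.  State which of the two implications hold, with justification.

Neither implication holds.

(⟹) This fails: take t = 25. Then 25 ≡ 12 (mod 13), but 25² = 625 ≡ 1 (mod 26), not 14.

(⟸) This fails: take t = 14. Then 14² = 196 ≡ 14 (mod 26), yet 14 ≡ 1 (mod 13), not 12.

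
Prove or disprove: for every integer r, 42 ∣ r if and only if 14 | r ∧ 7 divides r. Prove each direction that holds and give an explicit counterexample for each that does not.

(⇒) holds; (⇐) fails.

(⟹) If 42 ∣ r, write r = 42q. Since 42 = 3·14, r = 14·(3q), so 14 ∣ r; and since 42 = 6·7, r = 7·(6q), so 7 ∣ r.

(⟸) This fails: take r = 14. Both 14 ∣ 14 and 7 ∣ 14, yet 14 is not a multiple of 42 (since 14 = 0·42 + 14), so 42 ∤ 14.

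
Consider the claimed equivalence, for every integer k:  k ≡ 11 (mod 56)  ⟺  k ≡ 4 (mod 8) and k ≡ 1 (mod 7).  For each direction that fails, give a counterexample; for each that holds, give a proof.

(⇒) This fails: k = 11 gives 11 ≡ 11 (mod 56) but 11 ≡ 3 (mod 8), so the conjunction on the right does not hold.

(⇐) This fails: k = 36 satisfies both congruences on the right (36 ≡ 4 mod 8 and 36 ≡ 1 mod 7) yet 36 ≡ 36 (mod 56), not 11.

Neither implication holds.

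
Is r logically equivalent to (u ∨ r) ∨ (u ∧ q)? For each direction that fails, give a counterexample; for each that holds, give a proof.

The forward direction holds; the converse fails.

(⇒) Assume the antecedent. If q is true, the antecedent forces (q = T, r = T, u = F) or (q = T, r = T, u = T), and (u ∨ r) ∨ (u ∧ q) holds there. If q is false, the antecedent forces (q = F, r = T, u = F) or (q = F, r = T, u = T), and (u ∨ r) ∨ (u ∧ q) holds there. Either way (u ∨ r) ∨ (u ∧ q) holds.

(⇐) This fails. Under q = F, r = F, u = T, the left side is false but the right side is true.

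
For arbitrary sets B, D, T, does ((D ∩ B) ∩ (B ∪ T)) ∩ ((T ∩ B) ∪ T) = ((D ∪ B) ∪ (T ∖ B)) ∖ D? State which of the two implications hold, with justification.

(⊆) This inclusion fails. Take B = {1}, D = {1}, T = {1}; then 1 ∈ ((D ∩ B) ∩ (B ∪ T)) ∩ ((T ∩ B) ∪ T) but 1 ∉ ((D ∪ B) ∪ (T ∖ B)) ∖ D.

(⊇) This inclusion fails. Take B = {1}, D = ∅, T = ∅; then 1 ∈ ((D ∪ B) ∪ (T ∖ B)) ∖ D but 1 ∉ ((D ∩ B) ∩ (B ∪ T)) ∩ ((T ∩ B) ∪ T).

Neither inclusion holds.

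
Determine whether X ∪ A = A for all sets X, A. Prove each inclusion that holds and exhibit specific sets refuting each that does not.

(⊆) This inclusion fails. Take X = {1}, A = ∅; then 1 ∈ X ∪ A but 1 ∉ A.

(⊇) Let x ∈ A. Then either x ∈ A and x ∉ X; or x ∈ X ∩ A. In each case x ∈ X ∪ A, so A ⊆ X ∪ A.

(⊆) fails; (⊇) holds.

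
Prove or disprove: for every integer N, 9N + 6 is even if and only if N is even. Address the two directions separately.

Both directions hold; the statement is true.

Converse. Suppose N is even; write N = 2j. Then 9N + 6 = 9·(2j) + 6 = 2·9j + 6, which is even.

Forward direction. Suppose 9N + 6 is even. Since 9 is odd, 9N and N have the same parity, so 9N + 6 ≡ N + 6 (mod 2). As 6 is even, 9N + 6 is even exactly when N is even. Thus N is even.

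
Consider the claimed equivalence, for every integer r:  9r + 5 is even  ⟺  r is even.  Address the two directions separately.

Both directions fail.

(⇒) This fails: r = 1 gives 9r + 5 = 14, which is even, but 1 is odd, not even.

(⇐) This also fails: r = 6 is even, but 9r + 5 = 59 is odd, not even.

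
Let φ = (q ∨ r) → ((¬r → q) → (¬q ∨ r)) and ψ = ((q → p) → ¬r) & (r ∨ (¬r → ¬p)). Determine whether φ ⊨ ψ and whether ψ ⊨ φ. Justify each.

(⟹) This fails. Under q = F, r = T, p = F, the left side is true but the right side is false.

(⟸) This fails. Under q = T, r = F, p = F, the left side is false but the right side is true.

Neither implication holds.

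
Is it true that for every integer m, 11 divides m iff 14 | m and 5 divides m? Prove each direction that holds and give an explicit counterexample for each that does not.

(⇒) fails and (⇐) fails.

(⟹) This fails: take m = 11. Certainly 11 ∣ 11, but 14 ∤ 11.

(⟸) This fails: take m = 70. Both 14 ∣ 70 and 5 ∣ 70, yet 70 is not a multiple of 11 (since 70 = 6·11 + 4), so 11 ∤ 70.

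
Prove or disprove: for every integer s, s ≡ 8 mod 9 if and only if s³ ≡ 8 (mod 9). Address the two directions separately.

Only the forward direction holds.

Forward direction. Suppose s ≡ 8 mod 9. Write s = 9j + 8. Then (9j + 8)³ = 729j³ + 1944j² + 1728j + 512 = 9(81j³ + 216j² + 192j + 56) + 8, so s³ ≡ 8 (mod 9).

Converse. This fails: take s = 2. Then 2³ = 8 ≡ 8 (mod 9), yet 2 ≡ 2 (mod 9), not 8.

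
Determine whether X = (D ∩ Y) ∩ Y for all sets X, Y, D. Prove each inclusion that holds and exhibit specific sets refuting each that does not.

Both inclusions fail.

Forward inclusion. This inclusion fails. Take X = {1}, Y = ∅, D = ∅; then 1 ∈ X but 1 ∉ (D ∩ Y) ∩ Y.

Reverse inclusion. This inclusion fails. Take X = ∅, Y = {1}, D = {1}; then 1 ∈ (D ∩ Y) ∩ Y but 1 ∉ X.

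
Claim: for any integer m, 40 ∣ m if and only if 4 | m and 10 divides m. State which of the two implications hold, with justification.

Only the forward implication holds.

Forward direction. If 40 ∣ m, write m = 40q. Since 40 = 10·4, m = 4·(10q), so 4 ∣ m; and since 40 = 4·10, m = 10·(4q), so 10 ∣ m.

Converse. This fails: take m = 20. Both 4 ∣ 20 and 10 ∣ 20, yet 20 is not a multiple of 40 (since 20 = 0·40 + 20), so 40 ∤ 20.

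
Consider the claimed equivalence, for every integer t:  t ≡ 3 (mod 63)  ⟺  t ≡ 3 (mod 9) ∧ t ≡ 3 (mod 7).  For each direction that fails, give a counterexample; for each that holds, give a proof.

Both directions hold.

[⇒] Suppose t ≡ 3 (mod 63); write t = 63j + 3. Since 9 ∣ 63, reducing mod 9 gives t ≡ 3 (mod 9); since 7 ∣ 63, reducing mod 7 gives t ≡ 3 (mod 7).

[⇐] Conversely, if t ≡ 3 (mod 9) and t ≡ 3 (mod 7), then by the Chinese remainder theorem t ≡ 3 (mod 63). This is exactly t ≡ 3 (mod 63).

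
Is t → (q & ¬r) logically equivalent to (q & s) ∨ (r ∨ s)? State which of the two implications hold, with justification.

(⟹) This fails. Under s = F, t = F, r = F, q = F, the left side is true but the right side is false.

(⟸) This fails. Under s = T, t = T, r = F, q = F, the left side is false but the right side is true.

(⇒) fails and (⇐) fails.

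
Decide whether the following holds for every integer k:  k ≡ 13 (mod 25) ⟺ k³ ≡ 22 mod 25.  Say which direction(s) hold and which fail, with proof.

Both directions hold.

[⇐] Suppose k³ ≡ 22 (mod 25). The only residue r in {0, …, 24} with r³ ≡ 22 (mod 25) is r = 13, so k ≡ 13 (mod 25).

[⇒] Suppose k ≡ 13 (mod 25). Write k = 25j + 13. Then (25j + 13)³ = 15625j³ + 24375j² + 12675j + 2197 = 25(625j³ + 975j² + 507j + 87) + 22, so k³ ≡ 22 (mod 25).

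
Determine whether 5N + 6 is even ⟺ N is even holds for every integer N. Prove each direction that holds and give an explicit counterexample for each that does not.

(⇐) Suppose N is even; write N = 2j. Then 5N + 6 = 5·(2j) + 6 = 2·5j + 6, which is even.

(⇒) Suppose 5N + 6 is even. Since 5 is odd, 5N and N have the same parity, so 5N + 6 ≡ N + 6 (mod 2). As 6 is even, 5N + 6 is even exactly when N is even. Thus N is even.

The biconditional holds.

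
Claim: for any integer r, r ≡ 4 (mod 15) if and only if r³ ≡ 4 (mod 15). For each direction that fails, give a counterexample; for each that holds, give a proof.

Both directions hold.

(→) Suppose r ≡ 4 (mod 15). Write r = 15j + 4. Then (15j + 4)³ = 3375j³ + 2700j² + 720j + 64 = 15(225j³ + 180j² + 48j + 4) + 4, so r³ ≡ 4 (mod 15).

(←) Conversely, suppose r³ ≡ 4 (mod 15). The only residue r in {0, …, 14} with r³ ≡ 4 (mod 15) is r = 4, so r ≡ 4 (mod 15).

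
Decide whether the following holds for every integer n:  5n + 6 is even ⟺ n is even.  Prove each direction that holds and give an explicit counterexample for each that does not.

Both implications hold.

[⇒] Suppose 5n + 6 is even. Since 5 is odd, 5n and n have the same parity, so 5n + 6 ≡ n + 6 (mod 2). As 6 is even, 5n + 6 is even exactly when n is even. Thus n is even.

[⇐] Conversely, suppose n is even; write n = 2j. Then 5n + 6 = 5·(2j) + 6 = 2·5j + 6, which is even.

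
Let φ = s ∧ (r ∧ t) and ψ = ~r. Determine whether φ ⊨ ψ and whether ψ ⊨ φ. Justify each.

Both directions fail.

(→) This fails. Under t = T, r = T, s = T, the left side is true but the right side is false.

(←) This fails. Under t = F, r = F, s = F, the left side is false but the right side is true.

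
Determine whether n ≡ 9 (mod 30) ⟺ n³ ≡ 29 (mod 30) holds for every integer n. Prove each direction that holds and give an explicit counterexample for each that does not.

Neither direction holds.

Forward direction. This fails: take n = 9. Then 9 ≡ 9 (mod 30), but 9³ = 729 ≡ 9 (mod 30), not 29.

Converse. This fails: take n = 29. Then 29³ = 24389 ≡ 29 (mod 30), yet 29 ≡ 29 (mod 30), not 9.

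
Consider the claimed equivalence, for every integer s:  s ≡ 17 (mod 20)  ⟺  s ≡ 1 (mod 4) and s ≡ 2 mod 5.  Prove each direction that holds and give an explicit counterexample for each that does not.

(⟹) Suppose s ≡ 17 (mod 20); write s = 20j + 17. Since 4 ∣ 20, reducing mod 4 gives s ≡ 17 ≡ 1 (mod 4); since 5 ∣ 20, reducing mod 5 gives s ≡ 17 ≡ 2 (mod 5).

(⟸) Conversely, if s ≡ 1 (mod 4) and s ≡ 2 (mod 5), then by the Chinese remainder theorem s ≡ 17 (mod 20). This is exactly s ≡ 17 (mod 20).

Both directions hold; the statement is true.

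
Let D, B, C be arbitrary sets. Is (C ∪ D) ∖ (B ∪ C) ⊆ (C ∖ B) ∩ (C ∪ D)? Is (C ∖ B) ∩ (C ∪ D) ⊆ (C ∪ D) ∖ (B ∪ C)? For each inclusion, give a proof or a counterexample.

Both inclusions fail.

Forward inclusion. This inclusion fails. Take D = {1}, B = ∅, C = ∅; then 1 ∈ (C ∪ D) ∖ (B ∪ C) but 1 ∉ (C ∖ B) ∩ (C ∪ D).

Reverse inclusion. This inclusion fails. Take D = ∅, B = ∅, C = {1}; then 1 ∈ (C ∖ B) ∩ (C ∪ D) but 1 ∉ (C ∪ D) ∖ (B ∪ C).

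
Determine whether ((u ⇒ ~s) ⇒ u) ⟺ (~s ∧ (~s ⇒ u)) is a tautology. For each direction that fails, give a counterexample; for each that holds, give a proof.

Not equivalent: only (⇐) holds.

Converse. Assume the antecedent. If s is true, the antecedent cannot hold. If s is false, the antecedent forces (s = F, u = T), and (u ⇒ ~s) ⇒ u holds there. Either way (u ⇒ ~s) ⇒ u holds.

Forward direction. This fails. Under s = T, u = T, the left side is true but the right side is false.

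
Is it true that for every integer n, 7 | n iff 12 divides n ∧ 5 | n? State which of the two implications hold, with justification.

(⇒) This fails: take n = 7. Certainly 7 ∣ 7, but 12 ∤ 7.

(⇐) This fails: take n = 60. Both 12 ∣ 60 and 5 ∣ 60, yet 60 is not a multiple of 7 (since 60 = 8·7 + 4), so 7 ∤ 60.

(⇒) fails and (⇐) fails.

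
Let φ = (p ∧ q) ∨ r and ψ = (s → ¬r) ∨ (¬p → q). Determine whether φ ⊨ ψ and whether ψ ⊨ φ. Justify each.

(⟹) This fails. Under q = F, p = F, s = T, r = T, the left side is true but the right side is false.

(⟸) This fails. Under q = F, p = F, s = F, r = F, the left side is false but the right side is true.

Both directions fail.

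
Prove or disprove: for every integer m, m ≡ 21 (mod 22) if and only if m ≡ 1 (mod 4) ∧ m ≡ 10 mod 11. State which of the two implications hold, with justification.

Only the reverse direction holds.

Converse. If m ≡ 1 (mod 4) and m ≡ 10 (mod 11), then by the Chinese remainder theorem m ≡ 21 (mod 44). Since 21 ≡ 21 (mod 22) and 22 ∣ 44, we get m ≡ 21 (mod 22).

Forward direction. This fails: m = 43 gives 43 ≡ 21 (mod 22) but 43 ≡ 3 (mod 4), so the conjunction on the right does not hold.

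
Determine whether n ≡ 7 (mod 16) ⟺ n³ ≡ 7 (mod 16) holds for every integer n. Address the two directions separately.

(⇒) Suppose n ≡ 7 (mod 16). Write n = 16j + 7. Then (16j + 7)³ = 4096j³ + 5376j² + 2352j + 343 = 16(256j³ + 336j² + 147j + 21) + 7, so n³ ≡ 7 (mod 16).

(⇐) Conversely, suppose n³ ≡ 7 (mod 16). The only residue r in {0, …, 15} with r³ ≡ 7 (mod 16) is r = 7, so n ≡ 7 (mod 16).

Equivalent; both directions hold.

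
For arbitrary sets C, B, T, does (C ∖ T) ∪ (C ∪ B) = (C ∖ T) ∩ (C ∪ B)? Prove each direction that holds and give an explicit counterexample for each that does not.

(⊇) Let x ∈ (C ∖ T) ∩ (C ∪ B). Then either x ∈ C and x ∉ B, T; or x ∈ C ∩ B and x ∉ T. In each case x ∈ (C ∖ T) ∪ (C ∪ B), so (C ∖ T) ∩ (C ∪ B) ⊆ (C ∖ T) ∪ (C ∪ B).

(⊆) This inclusion fails. Take C = ∅, B = {1}, T = ∅; then 1 ∈ (C ∖ T) ∪ (C ∪ B) but 1 ∉ (C ∖ T) ∩ (C ∪ B).

(⊆) fails; (⊇) holds.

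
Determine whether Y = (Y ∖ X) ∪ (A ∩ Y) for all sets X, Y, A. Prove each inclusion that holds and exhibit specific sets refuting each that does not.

(⊇) Let x ∈ (Y ∖ X) ∪ (A ∩ Y). Then either x ∈ Y and x ∉ X, A; or x ∈ Y ∩ A and x ∉ X; or x ∈ X ∩ Y ∩ A. In each case x ∈ Y, so (Y ∖ X) ∪ (A ∩ Y) ⊆ Y.

(⊆) This inclusion fails. Take X = {1}, Y = {1}, A = ∅; then 1 ∈ Y but 1 ∉ (Y ∖ X) ∪ (A ∩ Y).

(⊆) fails; (⊇) holds.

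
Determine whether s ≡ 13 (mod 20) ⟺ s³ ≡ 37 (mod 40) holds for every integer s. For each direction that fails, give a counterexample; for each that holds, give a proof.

(←) The residues r modulo 40 with r³ ≡ 37 (mod 40) are exactly {13}, and each is ≡ 13 (mod 20).

(→) This fails: take s = 33. Then 33 ≡ 13 (mod 20), but 33³ = 35937 ≡ 17 (mod 40), not 37.

Only the converse holds.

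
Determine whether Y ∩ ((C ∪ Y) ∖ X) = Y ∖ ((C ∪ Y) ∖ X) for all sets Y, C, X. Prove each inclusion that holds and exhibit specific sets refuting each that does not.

(⊆) This inclusion fails. Take Y = {1}, C = ∅, X = ∅; then 1 ∈ Y ∩ ((C ∪ Y) ∖ X) but 1 ∉ Y ∖ ((C ∪ Y) ∖ X).

(⊇) This inclusion fails. Take Y = {1}, C = ∅, X = {1}; then 1 ∈ Y ∖ ((C ∪ Y) ∖ X) but 1 ∉ Y ∩ ((C ∪ Y) ∖ X).

(⊆) fails and (⊇) fails.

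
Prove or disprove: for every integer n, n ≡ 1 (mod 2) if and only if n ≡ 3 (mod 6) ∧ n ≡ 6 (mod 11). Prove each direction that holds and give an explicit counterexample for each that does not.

(⟹) This fails: n = 1 gives 1 ≡ 1 (mod 2) but 1 ≡ 1 (mod 6), so the conjunction on the right does not hold.

(⟸) Conversely, if n ≡ 3 (mod 6) and n ≡ 6 (mod 11), then by the Chinese remainder theorem n ≡ 39 (mod 66). Since 39 ≡ 1 (mod 2) and 2 ∣ 66, we get n ≡ 1 (mod 2).

Not equivalent: only (⇐) holds.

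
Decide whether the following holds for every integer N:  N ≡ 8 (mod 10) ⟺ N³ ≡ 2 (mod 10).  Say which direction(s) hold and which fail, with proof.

Forward direction. Suppose N ≡ 8 (mod 10). Write N = 10j + 8. Then (10j + 8)³ = 1000j³ + 2400j² + 1920j + 512 = 10(100j³ + 240j² + 192j + 51) + 2, so N³ ≡ 2 (mod 10).

Converse. Suppose N³ ≡ 2 (mod 10). The only residue r in {0, …, 9} with r³ ≡ 2 (mod 10) is r = 8, so N ≡ 8 (mod 10).

Both directions hold; the statement is true.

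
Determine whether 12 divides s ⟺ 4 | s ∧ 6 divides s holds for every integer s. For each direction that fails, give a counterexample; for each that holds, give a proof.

Equivalent; both directions hold.

[⇒] If 12 ∣ s, write s = 12q. Since 12 = 3·4, s = 4·(3q), so 4 ∣ s; and since 12 = 2·6, s = 6·(2q), so 6 ∣ s.

[⇐] Suppose 4 ∣ s and 6 ∣ s. Any common multiple of 4 and 6 is a multiple of their lcm; here lcm(4, 6) = 4·6/gcd(4, 6) = 24/2 = 12, so 12 ∣ s.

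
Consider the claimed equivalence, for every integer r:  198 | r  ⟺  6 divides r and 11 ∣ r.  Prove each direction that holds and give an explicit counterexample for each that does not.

[⇒] If 198 ∣ r, write r = 198q. Since 198 = 33·6, r = 6·(33q), so 6 ∣ r; and since 198 = 18·11, r = 11·(18q), so 11 ∣ r.

[⇐] This fails: take r = 66. Both 6 ∣ 66 and 11 ∣ 66, yet 66 is not a multiple of 198 (since 66 = 0·198 + 66), so 198 ∤ 66.

Not equivalent: only (⇒) holds.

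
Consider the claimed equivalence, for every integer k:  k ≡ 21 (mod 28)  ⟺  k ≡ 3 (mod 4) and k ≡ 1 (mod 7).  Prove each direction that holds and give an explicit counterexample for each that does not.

(⟹) This fails: k = 21 gives 21 ≡ 21 (mod 28) but 21 ≡ 1 (mod 4), so the conjunction on the right does not hold.

(⟸) This fails: k = 15 satisfies both congruences on the right (15 ≡ 3 mod 4 and 15 ≡ 1 mod 7) yet 15 ≡ 15 (mod 28), not 21.

Neither implication holds.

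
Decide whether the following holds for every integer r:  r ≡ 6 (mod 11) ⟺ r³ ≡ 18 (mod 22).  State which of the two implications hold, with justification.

(⇒) fails; (⇐) holds.

Forward direction. This fails: take r = 17. Then 17 ≡ 6 (mod 11), but 17³ = 4913 ≡ 7 (mod 22), not 18.

Converse. The residues r modulo 22 with r³ ≡ 18 (mod 22) are exactly {6}, and each is ≡ 6 (mod 11).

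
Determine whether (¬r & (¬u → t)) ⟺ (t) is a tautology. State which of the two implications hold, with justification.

(⇒) This fails. Under u = T, r = F, t = F, the left side is true but the right side is false.

(⇐) This fails. Under u = F, r = T, t = T, the left side is false but the right side is true.

Neither implication holds.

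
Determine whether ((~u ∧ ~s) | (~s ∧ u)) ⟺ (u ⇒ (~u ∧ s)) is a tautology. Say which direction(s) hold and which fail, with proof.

Neither direction holds.

(→) This fails. Under s = F, u = T, the left side is true but the right side is false.

(←) This fails. Under s = T, u = F, the left side is false but the right side is true.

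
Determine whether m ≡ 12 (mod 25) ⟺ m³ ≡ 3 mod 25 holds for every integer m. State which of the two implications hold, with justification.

Both implications hold.

(⇐) Suppose m³ ≡ 3 (mod 25). The only residue r in {0, …, 24} with r³ ≡ 3 (mod 25) is r = 12, so m ≡ 12 (mod 25).

(⇒) Suppose m ≡ 12 (mod 25). Write m = 25j + 12. Then (25j + 12)³ = 15625j³ + 22500j² + 10800j + 1728 = 25(625j³ + 900j² + 432j + 69) + 3, so m³ ≡ 3 (mod 25).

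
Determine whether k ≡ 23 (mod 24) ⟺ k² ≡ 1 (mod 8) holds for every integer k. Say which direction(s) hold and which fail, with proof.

Only the forward direction holds.

[⇒] Suppose k ≡ 23 (mod 24). Then k² ≡ 23² = 529 (mod 24), and since 8 ∣ 24, also k² ≡ 1 (mod 8).

[⇐] This fails: take k = 1. Then 1² = 1 ≡ 1 (mod 8), yet 1 ≡ 1 (mod 24), not 23.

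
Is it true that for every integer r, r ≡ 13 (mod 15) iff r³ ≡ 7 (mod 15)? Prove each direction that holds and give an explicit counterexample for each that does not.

Equivalent; both directions hold.

[⇒] Suppose r ≡ 13 (mod 15). Write r = 15j + 13. Then (15j + 13)³ = 3375j³ + 8775j² + 7605j + 2197 = 15(225j³ + 585j² + 507j + 146) + 7, so r³ ≡ 7 (mod 15).

[⇐] Conversely, suppose r³ ≡ 7 (mod 15). The only residue r in {0, …, 14} with r³ ≡ 7 (mod 15) is r = 13, so r ≡ 13 (mod 15).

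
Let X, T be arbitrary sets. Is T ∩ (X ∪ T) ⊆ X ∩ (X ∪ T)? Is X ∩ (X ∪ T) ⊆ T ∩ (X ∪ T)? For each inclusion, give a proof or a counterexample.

Neither inclusion holds.

Forward inclusion. This inclusion fails. Take X = ∅, T = {1}; then 1 ∈ T ∩ (X ∪ T) but 1 ∉ X ∩ (X ∪ T).

Reverse inclusion. This inclusion fails. Take X = {1}, T = ∅; then 1 ∈ X ∩ (X ∪ T) but 1 ∉ T ∩ (X ∪ T).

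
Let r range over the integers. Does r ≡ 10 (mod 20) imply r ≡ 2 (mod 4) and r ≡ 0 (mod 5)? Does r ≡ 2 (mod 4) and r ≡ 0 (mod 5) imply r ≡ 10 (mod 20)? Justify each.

The biconditional holds.

(⟹) Suppose r ≡ 10 (mod 20); write r = 20j + 10. Since 4 ∣ 20, reducing mod 4 gives r ≡ 10 ≡ 2 (mod 4); since 5 ∣ 20, reducing mod 5 gives r ≡ 10 ≡ 0 (mod 5).

(⟸) Conversely, if r ≡ 2 (mod 4) and r ≡ 0 (mod 5), then by the Chinese remainder theorem r ≡ 10 (mod 20). This is exactly r ≡ 10 (mod 20).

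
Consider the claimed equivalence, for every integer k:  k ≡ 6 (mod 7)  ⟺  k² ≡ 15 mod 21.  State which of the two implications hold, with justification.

[⇒] This fails: take k = 13. Then 13 ≡ 6 (mod 7), but 13² = 169 ≡ 1 (mod 21), not 15.

[⇐] This fails: take k = 15. Then 15² = 225 ≡ 15 (mod 21), yet 15 ≡ 1 (mod 7), not 6.

Neither direction holds.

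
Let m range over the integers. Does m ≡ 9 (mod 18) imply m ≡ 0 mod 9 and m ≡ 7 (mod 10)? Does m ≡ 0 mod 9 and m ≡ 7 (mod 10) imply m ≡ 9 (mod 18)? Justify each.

Only the converse holds.

Forward direction. This fails: m = 9 gives 9 ≡ 9 (mod 18) but 9 ≡ 9 (mod 10), so the conjunction on the right does not hold.

Converse. If m ≡ 0 (mod 9) and m ≡ 7 (mod 10), then by the Chinese remainder theorem m ≡ 27 (mod 90). Since 27 ≡ 9 (mod 18) and 18 ∣ 90, we get m ≡ 9 (mod 18).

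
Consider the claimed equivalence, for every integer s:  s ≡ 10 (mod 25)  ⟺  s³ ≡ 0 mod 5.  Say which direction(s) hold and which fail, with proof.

(⇒) Suppose s ≡ 10 (mod 25). Then s³ ≡ 10³ = 1000 (mod 25), and since 5 ∣ 25, also s³ ≡ 0 (mod 5).

(⇐) This fails: take s = 0. Then 0³ = 0 ≡ 0 (mod 5), yet 0 ≡ 0 (mod 25), not 10.

Only the forward direction holds.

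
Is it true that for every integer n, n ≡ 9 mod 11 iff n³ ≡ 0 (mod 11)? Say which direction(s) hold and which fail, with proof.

(→) This fails: take n = 9. Then 9 ≡ 9 (mod 11), but 9³ = 729 ≡ 3 (mod 11), not 0.

(←) This fails: take n = 0. Then 0³ = 0 ≡ 0 (mod 11), yet 0 ≡ 0 (mod 11), not 9.

Both directions fail.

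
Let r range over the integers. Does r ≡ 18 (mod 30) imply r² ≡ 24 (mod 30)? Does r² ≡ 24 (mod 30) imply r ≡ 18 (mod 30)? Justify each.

Forward direction. Suppose r ≡ 18 (mod 30). Write r = 30j + 18. Then (30j + 18)² = 900j² + 1080j + 324 = 30(30j² + 36j + 10) + 24, so r² ≡ 24 (mod 30).

Converse. This fails: take r = 12. Then 12² = 144 ≡ 24 (mod 30), yet 12 ≡ 12 (mod 30), not 18.

Not equivalent: only (⇒) holds.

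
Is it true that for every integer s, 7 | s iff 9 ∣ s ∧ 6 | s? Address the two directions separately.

[⇒] This fails: take s = 7. Certainly 7 ∣ 7, but 9 ∤ 7.

[⇐] This fails: take s = 18. Both 9 ∣ 18 and 6 ∣ 18, yet 18 is not a multiple of 7 (since 18 = 2·7 + 4), so 7 ∤ 18.

Neither direction holds.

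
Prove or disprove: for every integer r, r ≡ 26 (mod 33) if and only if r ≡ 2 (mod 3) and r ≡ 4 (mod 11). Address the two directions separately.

Both directions hold.

Forward direction. Suppose r ≡ 26 (mod 33); write r = 33j + 26. Since 3 ∣ 33, reducing mod 3 gives r ≡ 26 ≡ 2 (mod 3); since 11 ∣ 33, reducing mod 11 gives r ≡ 26 ≡ 4 (mod 11).

Converse. If r ≡ 2 (mod 3) and r ≡ 4 (mod 11), then by the Chinese remainder theorem r ≡ 26 (mod 33). This is exactly r ≡ 26 (mod 33).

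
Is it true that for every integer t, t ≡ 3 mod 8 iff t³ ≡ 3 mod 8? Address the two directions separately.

Both directions hold; the statement is true.

(→) Suppose t ≡ 3 mod 8. Write t = 8j + 3. Then (8j + 3)³ = 512j³ + 576j² + 216j + 27 = 8(64j³ + 72j² + 27j + 3) + 3, so t³ ≡ 3 (mod 8).

(←) Conversely, suppose t³ ≡ 3 (mod 8). The only residue r in {0, …, 7} with r³ ≡ 3 (mod 8) is r = 3, so t ≡ 3 (mod 8).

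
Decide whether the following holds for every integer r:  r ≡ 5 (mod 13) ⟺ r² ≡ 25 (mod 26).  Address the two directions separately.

Neither direction holds.

(⇒) This fails: take r = 18. Then 18 ≡ 5 (mod 13), but 18² = 324 ≡ 12 (mod 26), not 25.

(⇐) This fails: take r = 21. Then 21² = 441 ≡ 25 (mod 26), yet 21 ≡ 8 (mod 13), not 5.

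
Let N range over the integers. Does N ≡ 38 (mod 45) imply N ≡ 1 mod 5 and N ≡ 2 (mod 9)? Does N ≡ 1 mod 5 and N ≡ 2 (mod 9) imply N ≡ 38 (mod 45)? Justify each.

(→) This fails: N = 38 gives 38 ≡ 38 (mod 45) but 38 ≡ 3 (mod 5), so the conjunction on the right does not hold.

(←) This fails: N = 11 satisfies both congruences on the right (11 ≡ 1 mod 5 and 11 ≡ 2 mod 9) yet 11 ≡ 11 (mod 45), not 38.

Both directions fail.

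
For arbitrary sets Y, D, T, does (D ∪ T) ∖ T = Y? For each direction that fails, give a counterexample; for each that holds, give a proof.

(⊆) fails and (⊇) fails.

(⟹) This inclusion fails. Take Y = ∅, D = {1}, T = ∅; then 1 ∈ (D ∪ T) ∖ T but 1 ∉ Y.

(⟸) This inclusion fails. Take Y = {1}, D = ∅, T = ∅; then 1 ∈ Y but 1 ∉ (D ∪ T) ∖ T.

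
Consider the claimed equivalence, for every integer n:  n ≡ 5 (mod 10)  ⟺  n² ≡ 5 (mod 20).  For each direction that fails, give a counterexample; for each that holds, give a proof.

Equivalent; both directions hold.

Forward direction. Suppose n ≡ 5 (mod 10). Working modulo 20, n ∈ {5, 15}; for each such r, r² ≡ 5 (mod 20).

Converse. The residues r modulo 20 with r² ≡ 5 (mod 20) are exactly {5, 15}, and each is ≡ 5 (mod 10).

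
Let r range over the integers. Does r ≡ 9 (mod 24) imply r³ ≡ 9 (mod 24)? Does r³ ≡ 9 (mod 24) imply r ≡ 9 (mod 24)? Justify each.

(→) Suppose r ≡ 9 (mod 24). Write r = 24j + 9. Then (24j + 9)³ = 13824j³ + 15552j² + 5832j + 729 = 24(576j³ + 648j² + 243j + 30) + 9, so r³ ≡ 9 (mod 24).

(←) Conversely, suppose r³ ≡ 9 (mod 24). The only residue r in {0, …, 23} with r³ ≡ 9 (mod 24) is r = 9, so r ≡ 9 (mod 24).

The biconditional holds.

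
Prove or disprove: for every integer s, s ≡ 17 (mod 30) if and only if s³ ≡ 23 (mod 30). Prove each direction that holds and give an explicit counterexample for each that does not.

Equivalent; both directions hold.

Converse. Suppose s³ ≡ 23 (mod 30). The only residue r in {0, …, 29} with r³ ≡ 23 (mod 30) is r = 17, so s ≡ 17 (mod 30).

Forward direction. Suppose s ≡ 17 (mod 30). Write s = 30j + 17. Then (30j + 17)³ = 27000j³ + 45900j² + 26010j + 4913 = 30(900j³ + 1530j² + 867j + 163) + 23, so s³ ≡ 23 (mod 30).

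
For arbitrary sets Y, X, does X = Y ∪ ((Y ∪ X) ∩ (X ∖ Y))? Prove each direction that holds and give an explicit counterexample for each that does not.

(⊆) Let x ∈ X. Then either x ∈ X and x ∉ Y; or x ∈ Y ∩ X. In each case x ∈ Y ∪ ((Y ∪ X) ∩ (X ∖ Y)), so X ⊆ Y ∪ ((Y ∪ X) ∩ (X ∖ Y)).

(⊇) This inclusion fails. Take Y = {1}, X = ∅; then 1 ∈ Y ∪ ((Y ∪ X) ∩ (X ∖ Y)) but 1 ∉ X.

Only the forward inclusion holds.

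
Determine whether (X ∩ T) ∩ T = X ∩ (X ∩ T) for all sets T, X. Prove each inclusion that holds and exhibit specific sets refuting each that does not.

Both inclusions hold.

Reverse inclusion. Let x ∈ X ∩ (X ∩ T). Then x ∈ T ∩ X, from which x ∈ (X ∩ T) ∩ T.

Forward inclusion. Let x ∈ (X ∩ T) ∩ T. Then x ∈ T ∩ X, from which x ∈ X ∩ (X ∩ T).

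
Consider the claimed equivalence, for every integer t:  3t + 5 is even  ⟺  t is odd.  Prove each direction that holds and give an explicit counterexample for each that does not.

(→) Suppose 3t + 5 is even. Since 3 is odd, 3t and t have the same parity, so 3t + 5 ≡ t + 5 (mod 2). As 5 is odd, 3t + 5 is even exactly when t is odd. Thus t is odd.

(←) Conversely, suppose t is odd; write t = 2j + 1. Then 3t + 5 = 3·(2j + 1) + 5 = 2·3j + 8, which is even.

Both directions hold; the statement is true.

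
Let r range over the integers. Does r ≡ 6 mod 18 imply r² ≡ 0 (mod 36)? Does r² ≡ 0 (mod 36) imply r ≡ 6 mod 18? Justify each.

(⇒) holds; (⇐) fails.

Forward direction. Suppose r ≡ 6 (mod 18). Working modulo 36, r ∈ {6, 24}; for each such r, r² ≡ 0 (mod 36).

Converse. This fails: take r = 0. Then 0² = 0 ≡ 0 (mod 36), yet 0 ≡ 0 (mod 18), not 6.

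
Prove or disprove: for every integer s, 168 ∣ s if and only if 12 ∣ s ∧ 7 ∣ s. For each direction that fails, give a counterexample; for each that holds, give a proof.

Only the forward implication holds.

[⇒] If 168 ∣ s, write s = 168q. Since 168 = 14·12, s = 12·(14q), so 12 ∣ s; and since 168 = 24·7, s = 7·(24q), so 7 ∣ s.

[⇐] This fails: take s = 84. Both 12 ∣ 84 and 7 ∣ 84, yet 84 is not a multiple of 168 (since 84 = 0·168 + 84), so 168 ∤ 84.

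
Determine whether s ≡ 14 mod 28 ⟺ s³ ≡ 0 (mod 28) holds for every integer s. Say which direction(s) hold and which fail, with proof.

Not equivalent: only (⇒) holds.

[⇒] Suppose s ≡ 14 mod 28. Write s = 28j + 14. Then (28j + 14)³ = 21952j³ + 32928j² + 16464j + 2744 = 28(784j³ + 1176j² + 588j + 98) + 0, so s³ ≡ 0 (mod 28).

[⇐] This fails: take s = 0. Then 0³ = 0 ≡ 0 (mod 28), yet 0 ≡ 0 (mod 28), not 14.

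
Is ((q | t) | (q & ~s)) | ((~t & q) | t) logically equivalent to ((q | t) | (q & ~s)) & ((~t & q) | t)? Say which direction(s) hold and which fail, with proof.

Equivalent; both directions hold.

[⇐] Assume the antecedent. If q is true, the consequent reduces to true regardless of the other variables. If q is false, the antecedent forces (q = F, t = T, s = F) or (q = F, t = T, s = T), and the consequent holds there. Either way the consequent holds.

[⇒] Assume the antecedent. If q is true, the consequent reduces to true regardless of the other variables. If q is false, the antecedent forces (q = F, t = T, s = F) or (q = F, t = T, s = T), and the consequent holds there. Either way the consequent holds.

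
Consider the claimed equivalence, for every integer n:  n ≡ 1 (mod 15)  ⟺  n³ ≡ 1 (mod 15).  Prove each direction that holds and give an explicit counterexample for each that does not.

Both directions hold; the statement is true.

(←) Suppose n³ ≡ 1 (mod 15). The only residue r in {0, …, 14} with r³ ≡ 1 (mod 15) is r = 1, so n ≡ 1 (mod 15).

(→) Suppose n ≡ 1 (mod 15). Write n = 15j + 1. Then (15j + 1)³ = 3375j³ + 675j² + 45j + 1 = 15(225j³ + 45j² + 3j) + 1, so n³ ≡ 1 (mod 15).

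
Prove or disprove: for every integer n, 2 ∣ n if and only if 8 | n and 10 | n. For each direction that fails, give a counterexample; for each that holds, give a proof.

[⇐] Suppose 8 ∣ n and 10 ∣ n. Any common multiple of 8 and 10 is a multiple of their lcm; here lcm(8, 10) = 8·10/gcd(8, 10) = 80/2 = 40, so 40 ∣ n. Since 2 ∣ 40, it follows that 2 ∣ n.

[⇒] This fails: take n = 2. Certainly 2 ∣ 2, but 8 ∤ 2.

The forward direction fails; the converse holds.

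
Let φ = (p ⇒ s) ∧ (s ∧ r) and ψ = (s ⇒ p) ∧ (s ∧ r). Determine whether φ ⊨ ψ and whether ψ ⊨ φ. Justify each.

(→) This fails. Under p = F, r = T, s = T, the left side is true but the right side is false.

(←) Assume the antecedent. If p is true, the antecedent forces (p = T, r = T, s = T), and (p ⇒ s) ∧ (s ∧ r) holds there. If p is false, the antecedent cannot hold. Either way (p ⇒ s) ∧ (s ∧ r) holds.

The forward direction fails; the converse holds.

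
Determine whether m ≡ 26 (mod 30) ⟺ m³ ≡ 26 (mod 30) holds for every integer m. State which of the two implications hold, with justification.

(⇒) Suppose m ≡ 26 (mod 30). Write m = 30j + 26. Then (30j + 26)³ = 27000j³ + 70200j² + 60840j + 17576 = 30(900j³ + 2340j² + 2028j + 585) + 26, so m³ ≡ 26 (mod 30).

(⇐) Conversely, suppose m³ ≡ 26 (mod 30). The only residue r in {0, …, 29} with r³ ≡ 26 (mod 30) is r = 26, so m ≡ 26 (mod 30).

Both implications hold.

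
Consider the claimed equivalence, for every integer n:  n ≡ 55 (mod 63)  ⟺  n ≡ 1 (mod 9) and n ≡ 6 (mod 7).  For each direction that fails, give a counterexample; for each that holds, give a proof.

(→) Suppose n ≡ 55 (mod 63); write n = 63j + 55. Since 9 ∣ 63, reducing mod 9 gives n ≡ 55 ≡ 1 (mod 9); since 7 ∣ 63, reducing mod 7 gives n ≡ 55 ≡ 6 (mod 7).

(←) Conversely, if n ≡ 1 (mod 9) and n ≡ 6 (mod 7), then by the Chinese remainder theorem n ≡ 55 (mod 63). This is exactly n ≡ 55 (mod 63).

Equivalent; both directions hold.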